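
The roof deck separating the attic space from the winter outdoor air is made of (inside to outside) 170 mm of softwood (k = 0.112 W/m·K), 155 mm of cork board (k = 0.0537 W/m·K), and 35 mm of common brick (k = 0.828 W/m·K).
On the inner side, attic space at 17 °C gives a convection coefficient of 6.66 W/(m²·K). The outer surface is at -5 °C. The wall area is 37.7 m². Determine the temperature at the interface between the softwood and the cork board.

T ≈ 9.02 °C

Thermal resistances in series:
R_inner film = 1/(h_i·A) = 1/(6.66×37.7) = 0.003983 K/W
R_softwood = L/(kA) = 0.17/(0.112×37.7) = 0.04026 K/W
R_cork board = L/(kA) = 0.155/(0.0537×37.7) = 0.07656 K/W
R_common brick = L/(kA) = 0.035/(0.828×37.7) = 0.001121 K/W
R_total = 0.1219 K/W;  Q = ΔT/R_total = 22/0.1219 = 180.4 W
T_interface = T_inner − Q·ΣR(inner→interface) = 17 − 180×0.04424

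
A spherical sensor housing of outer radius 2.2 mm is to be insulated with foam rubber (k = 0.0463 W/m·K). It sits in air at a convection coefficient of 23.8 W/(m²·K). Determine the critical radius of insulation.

For a sphere r_cr = 2k/h = 2×0.0463/23.8
r_cr = 3.89 mm; since the bare radius (2.2 mm) is below r_cr, adding a thin layer of insulation will *increase* heat loss.

r_cr ≈ 3.89 mm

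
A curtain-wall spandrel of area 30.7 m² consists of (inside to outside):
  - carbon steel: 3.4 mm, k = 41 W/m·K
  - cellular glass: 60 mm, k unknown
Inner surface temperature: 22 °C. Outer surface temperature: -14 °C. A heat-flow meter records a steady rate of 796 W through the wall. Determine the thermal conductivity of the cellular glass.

Series thermal resistances:
R_carbon steel = L/(kA) = 0.0034/(41×30.7) = 2.701×10^-6 K/W
Sum of known resistances R_other = 2.701×10^-6 K/W
Total R = ΔT/Q = 36/796 = 0.04523 K/W
R_cellular glass = R_total − R_other = 0.04522 K/W
k = L/(R·A) = 0.06/(0.04522×30.7)

k ≈ 0.0432 W/(m·K)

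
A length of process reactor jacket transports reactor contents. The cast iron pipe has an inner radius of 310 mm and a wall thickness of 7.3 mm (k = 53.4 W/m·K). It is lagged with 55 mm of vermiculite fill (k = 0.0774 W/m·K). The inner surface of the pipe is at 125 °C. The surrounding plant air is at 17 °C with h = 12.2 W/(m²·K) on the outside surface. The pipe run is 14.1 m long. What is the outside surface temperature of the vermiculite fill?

Cylindrical conduction, so R = ln(r₂/r₁)/(2πkL) per layer, in series:
R_cast iron pipe wall = ln(317.3/310)/(2π×53.4×14.1) = 4.92×10^-6 K/W
R_vermiculite fill = ln(372.3/317.3)/(2π×0.0774×14.1) = 0.02331 K/W
R_outer film = 1/(h_o·2πr_oL) = 1/(12.2×2π×0.3723×14.1) = 0.002485 K/W
R_total = 0.0258 K/W
Q = ΔT/R_total = 108/0.0258
Q = 4190 W
T_interface = T_inner − Q·ΣR(inner→interface) = 125 − 4190×0.02332

T ≈ 27.4 °C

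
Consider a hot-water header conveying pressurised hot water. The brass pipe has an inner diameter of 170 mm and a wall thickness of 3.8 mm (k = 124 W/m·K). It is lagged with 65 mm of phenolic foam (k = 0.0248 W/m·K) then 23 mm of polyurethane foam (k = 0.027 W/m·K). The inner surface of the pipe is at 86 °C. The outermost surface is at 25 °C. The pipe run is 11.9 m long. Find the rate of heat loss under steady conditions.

Q ≈ 167 W

Per-layer cylindrical resistances, series-summed:
R_brass pipe wall = ln(88.8/85)/(2π×124×11.9) = 4.717×10^-6 K/W
R_phenolic foam = ln(153.8/88.8)/(2π×0.0248×11.9) = 0.2962 K/W
R_polyurethane foam = ln(176.8/153.8)/(2π×0.027×11.9) = 0.06903 K/W
R_total = 0.3653 K/W
Q = ΔT/R_total = 61/0.3653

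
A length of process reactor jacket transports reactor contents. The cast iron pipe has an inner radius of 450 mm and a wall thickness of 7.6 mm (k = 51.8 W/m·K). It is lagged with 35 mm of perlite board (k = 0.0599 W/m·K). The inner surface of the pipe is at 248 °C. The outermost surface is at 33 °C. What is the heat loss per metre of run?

q′ ≈ 1100 W/m

For a radial system each layer contributes R = ln(r_out/r_in)/(2πkL); films add R = 1/(hA).
R_cast iron pipe wall = ln(457.6/450)/(2π×51.8×1) = 5.146×10^-5 K/W
R_perlite board = ln(492.6/457.6)/(2π×0.0599×1) = 0.1958 K/W
R_total = 0.1959 K/W
Q = ΔT/R_total = 215/0.1959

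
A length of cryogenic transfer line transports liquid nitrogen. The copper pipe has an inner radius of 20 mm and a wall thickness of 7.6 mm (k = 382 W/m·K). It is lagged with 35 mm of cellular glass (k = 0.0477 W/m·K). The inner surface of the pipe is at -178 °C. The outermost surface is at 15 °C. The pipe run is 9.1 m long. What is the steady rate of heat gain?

Treating each annulus and film as a series resistance:
R_copper pipe wall = ln(27.6/20)/(2π×382×9.1) = 1.475×10^-5 K/W
R_cellular glass = ln(62.6/27.6)/(2π×0.0477×9.1) = 0.3003 K/W
R_total = 0.3003 K/W
Q = ΔT/R_total = 193/0.3003

Q ≈ 643 W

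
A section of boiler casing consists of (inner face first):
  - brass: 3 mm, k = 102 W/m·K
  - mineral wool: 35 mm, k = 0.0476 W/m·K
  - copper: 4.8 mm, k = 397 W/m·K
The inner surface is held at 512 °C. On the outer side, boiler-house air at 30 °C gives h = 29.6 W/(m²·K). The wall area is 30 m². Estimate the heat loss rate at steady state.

Series thermal resistances:
R_brass = L/(kA) = 0.003/(102×30) = 9.804×10^-7 K/W
R_mineral wool = L/(kA) = 0.035/(0.0476×30) = 0.02451 K/W
R_copper = L/(kA) = 0.0048/(397×30) = 4.03×10^-7 K/W
R_outer film = 1/(h_o·A) = 1/(29.6×30) = 0.001126 K/W
R_total = 0.02564 K/W
Q = ΔT / R_total = 482 / 0.02564

Q ≈ 18800 W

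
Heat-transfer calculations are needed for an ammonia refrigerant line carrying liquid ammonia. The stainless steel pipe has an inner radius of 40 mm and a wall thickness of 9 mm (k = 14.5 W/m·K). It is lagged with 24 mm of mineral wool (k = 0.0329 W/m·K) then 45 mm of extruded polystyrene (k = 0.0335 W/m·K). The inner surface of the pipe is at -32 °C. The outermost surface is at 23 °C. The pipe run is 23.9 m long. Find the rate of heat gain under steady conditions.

Cylindrical conduction, so R = ln(r₂/r₁)/(2πkL) per layer, in series:
R_stainless steel pipe wall = ln(49/40)/(2π×14.5×23.9) = 9.32×10^-5 K/W
R_mineral wool = ln(73/49)/(2π×0.0329×23.9) = 0.08069 K/W
R_extruded polystyrene = ln(118/73)/(2π×0.0335×23.9) = 0.09546 K/W
R_total = 0.1762 K/W
Q = ΔT/R_total = 55/0.1762

Q ≈ 312 W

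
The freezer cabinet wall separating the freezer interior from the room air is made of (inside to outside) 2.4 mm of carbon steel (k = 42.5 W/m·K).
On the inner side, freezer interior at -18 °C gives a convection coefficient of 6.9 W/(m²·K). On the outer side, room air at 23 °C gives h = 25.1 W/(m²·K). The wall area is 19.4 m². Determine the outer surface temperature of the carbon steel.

Treating each layer as a thermal resistance in series:
R_inner film = 1/(h_i·A) = 1/(6.9×19.4) = 0.00747 K/W
R_carbon steel = L/(kA) = 0.0024/(42.5×19.4) = 2.911×10^-6 K/W
R_outer film = 1/(h_o·A) = 1/(25.1×19.4) = 0.002054 K/W
R_total = 0.009527 K/W;  Q = ΔT/R_total = 41/0.009527 = 4304 W
T_interface = T_inner + Q·ΣR(inner→interface) = -18 + 4300×0.007473

T ≈ 14.2 °C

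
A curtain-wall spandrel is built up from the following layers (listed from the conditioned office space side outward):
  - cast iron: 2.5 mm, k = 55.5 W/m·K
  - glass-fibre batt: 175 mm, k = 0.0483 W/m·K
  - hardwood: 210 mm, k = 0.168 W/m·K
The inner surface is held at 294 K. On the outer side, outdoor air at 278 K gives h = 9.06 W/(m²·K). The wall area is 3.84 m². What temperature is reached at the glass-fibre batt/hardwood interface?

Model the wall as resistances in series:
R_cast iron = L/(kA) = 0.0025/(55.5×3.84) = 1.173×10^-5 K/W
R_glass-fibre batt = L/(kA) = 0.175/(0.0483×3.84) = 0.9435 K/W
R_hardwood = L/(kA) = 0.21/(0.168×3.84) = 0.3255 K/W
R_outer film = 1/(h_o·A) = 1/(9.06×3.84) = 0.02874 K/W
R_total = 1.298 K/W;  Q = ΔT/R_total = 16/1.298 = 12.33 W
T_interface = T_inner − Q·ΣR(inner→interface) = 294 − 12.3×0.9436

T ≈ 282 K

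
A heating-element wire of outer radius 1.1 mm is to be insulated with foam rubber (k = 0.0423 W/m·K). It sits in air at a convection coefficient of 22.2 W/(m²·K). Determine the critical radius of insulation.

r_cr ≈ 1.91 mm

For a cylinder r_cr = k/h = 0.0423/22.2
r_cr = 1.91 mm; since the bare radius (1.1 mm) is below r_cr, adding a thin layer of insulation will *increase* heat loss.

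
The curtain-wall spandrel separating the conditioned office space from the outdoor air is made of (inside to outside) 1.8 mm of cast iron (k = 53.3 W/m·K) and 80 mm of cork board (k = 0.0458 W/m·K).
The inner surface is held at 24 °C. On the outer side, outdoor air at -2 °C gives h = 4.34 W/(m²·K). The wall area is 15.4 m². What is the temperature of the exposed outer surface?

Series thermal resistances:
R_cast iron = L/(kA) = 0.0018/(53.3×15.4) = 2.193×10^-6 K/W
R_cork board = L/(kA) = 0.08/(0.0458×15.4) = 0.1134 K/W
R_outer film = 1/(h_o·A) = 1/(4.34×15.4) = 0.01496 K/W
R_total = 0.1284 K/W;  Q = ΔT/R_total = 26/0.1284 = 202.5 W
T_interface = T_inner − Q·ΣR(inner→interface) = 24 − 203×0.1134

T ≈ 1.03 °C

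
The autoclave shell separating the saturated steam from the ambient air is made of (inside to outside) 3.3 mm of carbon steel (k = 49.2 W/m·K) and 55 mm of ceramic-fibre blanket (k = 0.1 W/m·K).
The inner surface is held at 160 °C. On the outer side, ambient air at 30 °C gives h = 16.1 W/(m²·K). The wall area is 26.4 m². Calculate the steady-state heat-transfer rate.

Series thermal resistances:
R_carbon steel = L/(kA) = 0.0033/(49.2×26.4) = 2.541×10^-6 K/W
R_ceramic-fibre blanket = L/(kA) = 0.055/(0.1×26.4) = 0.02083 K/W
R_outer film = 1/(h_o·A) = 1/(16.1×26.4) = 0.002353 K/W
R_total = 0.02319 K/W
Q = ΔT / R_total = 130 / 0.02319

Q ≈ 5610 W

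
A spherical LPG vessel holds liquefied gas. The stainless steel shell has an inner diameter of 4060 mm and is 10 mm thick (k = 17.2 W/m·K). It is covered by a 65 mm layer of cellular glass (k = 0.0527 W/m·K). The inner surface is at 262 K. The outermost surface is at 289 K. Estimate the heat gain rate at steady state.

Q ≈ 1180 W

For a spherical shell R = (1/r₁ − 1/r₂)/(4πk); film R = 1/(h·4πr²). In series:
R_stainless steel shell = (1/2.03 − 1/2.04)/(4π×17.2) = 1.117×10^-5 K/W
R_cellular glass = (1/2.04 − 1/2.105)/(4π×0.0527) = 0.02286 K/W
R_total = 0.02287 K/W
Q = ΔT/R_total = 27/0.02287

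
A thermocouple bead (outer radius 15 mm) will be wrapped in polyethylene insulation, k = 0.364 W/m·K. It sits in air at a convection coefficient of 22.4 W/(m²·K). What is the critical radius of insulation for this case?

r_cr ≈ 32.5 mm

For a sphere r_cr = 2k/h = 2×0.364/22.4
r_cr = 32.5 mm; since the bare radius (15 mm) is below r_cr, adding a thin layer of insulation will *increase* heat loss.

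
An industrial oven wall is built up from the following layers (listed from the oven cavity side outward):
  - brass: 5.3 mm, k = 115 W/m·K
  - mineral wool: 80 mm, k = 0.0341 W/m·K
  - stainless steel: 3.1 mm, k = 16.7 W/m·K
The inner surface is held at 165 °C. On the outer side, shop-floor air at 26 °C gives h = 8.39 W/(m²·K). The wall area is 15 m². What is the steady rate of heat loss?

Q ≈ 846 W

Series thermal resistances:
R_brass = L/(kA) = 0.0053/(115×15) = 3.072×10^-6 K/W
R_mineral wool = L/(kA) = 0.08/(0.0341×15) = 0.1564 K/W
R_stainless steel = L/(kA) = 0.0031/(16.7×15) = 1.238×10^-5 K/W
R_outer film = 1/(h_o·A) = 1/(8.39×15) = 0.007946 K/W
R_total = 0.1644 K/W
Q = ΔT / R_total = 139 / 0.1644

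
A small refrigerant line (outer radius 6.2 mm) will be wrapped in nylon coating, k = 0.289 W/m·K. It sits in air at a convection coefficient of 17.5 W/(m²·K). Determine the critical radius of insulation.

r_cr ≈ 16.5 mm

For a cylinder r_cr = k/h = 0.289/17.5
r_cr = 16.5 mm; since the bare radius (6.2 mm) is below r_cr, adding a thin layer of insulation will *increase* heat loss.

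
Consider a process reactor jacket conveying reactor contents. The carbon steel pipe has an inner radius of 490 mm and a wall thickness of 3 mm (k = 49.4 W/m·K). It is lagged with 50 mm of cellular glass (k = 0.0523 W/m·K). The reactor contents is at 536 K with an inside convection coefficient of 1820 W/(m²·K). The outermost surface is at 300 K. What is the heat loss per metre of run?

q′ ≈ 802 W/m

Treating each annulus and film as a series resistance:
R_inner film = 1/(h_i·2πr₁L) = 1/(1820×2π×0.49×1) = 1.785×10^-4 K/W
R_carbon steel pipe wall = ln(493/490)/(2π×49.4×1) = 1.966×10^-5 K/W
R_cellular glass = ln(543/493)/(2π×0.0523×1) = 0.294 K/W
R_total = 0.2942 K/W
Q = ΔT/R_total = 236/0.2942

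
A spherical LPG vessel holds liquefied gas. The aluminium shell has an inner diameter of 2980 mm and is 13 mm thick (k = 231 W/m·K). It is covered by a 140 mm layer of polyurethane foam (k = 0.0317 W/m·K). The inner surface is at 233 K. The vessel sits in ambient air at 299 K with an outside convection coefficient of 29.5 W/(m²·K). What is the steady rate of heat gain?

For a spherical shell R = (1/r₁ − 1/r₂)/(4πk); film R = 1/(h·4πr²). In series:
R_aluminium shell = (1/1.49 − 1/1.503)/(4π×231) = 2×10^-6 K/W
R_polyurethane foam = (1/1.503 − 1/1.643)/(4π×0.0317) = 0.1423 K/W
R_outer film = 1/(h·4πr_o²) = 1/(29.5×4π×1.643²) = 9.993×10^-4 K/W
R_total = 0.1433 K/W
Q = ΔT/R_total = 66/0.1433

Q ≈ 461 W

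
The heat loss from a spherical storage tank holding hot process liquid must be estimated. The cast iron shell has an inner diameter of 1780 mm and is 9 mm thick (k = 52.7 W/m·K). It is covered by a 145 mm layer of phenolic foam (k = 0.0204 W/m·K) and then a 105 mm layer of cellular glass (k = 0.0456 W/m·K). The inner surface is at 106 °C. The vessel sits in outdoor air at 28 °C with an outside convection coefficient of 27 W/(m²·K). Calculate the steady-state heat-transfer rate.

Q ≈ 103 W

Radial (spherical) resistances in series:
R_cast iron shell = (1/0.89 − 1/0.899)/(4π×52.7) = 1.699×10^-5 K/W
R_phenolic foam = (1/0.899 − 1/1.044)/(4π×0.0204) = 0.6027 K/W
R_cellular glass = (1/1.044 − 1/1.149)/(4π×0.0456) = 0.1528 K/W
R_outer film = 1/(h·4πr_o²) = 1/(27×4π×1.149²) = 0.002232 K/W
R_total = 0.7577 K/W
Q = ΔT/R_total = 78/0.7577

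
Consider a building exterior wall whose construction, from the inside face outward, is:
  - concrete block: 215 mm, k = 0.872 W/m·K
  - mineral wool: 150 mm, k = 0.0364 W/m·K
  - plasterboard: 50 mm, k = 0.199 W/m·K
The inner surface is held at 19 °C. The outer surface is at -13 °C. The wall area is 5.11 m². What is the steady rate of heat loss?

Treating each layer as a thermal resistance in series:
R_concrete block = L/(kA) = 0.215/(0.872×5.11) = 0.04825 K/W
R_mineral wool = L/(kA) = 0.15/(0.0364×5.11) = 0.8064 K/W
R_plasterboard = L/(kA) = 0.05/(0.199×5.11) = 0.04917 K/W
R_total = 0.9039 K/W
Q = ΔT / R_total = 32 / 0.9039

Q ≈ 35.4 W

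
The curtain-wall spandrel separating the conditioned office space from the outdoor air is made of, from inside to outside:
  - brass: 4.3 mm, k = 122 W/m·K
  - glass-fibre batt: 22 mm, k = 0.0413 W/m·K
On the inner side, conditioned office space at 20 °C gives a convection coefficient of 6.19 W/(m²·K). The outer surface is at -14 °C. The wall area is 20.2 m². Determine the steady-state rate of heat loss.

Q ≈ 989 W

Treating each layer as a thermal resistance in series:
R_inner film = 1/(h_i·A) = 1/(6.19×20.2) = 0.007998 K/W
R_brass = L/(kA) = 0.0043/(122×20.2) = 1.745×10^-6 K/W
R_glass-fibre batt = L/(kA) = 0.022/(0.0413×20.2) = 0.02637 K/W
R_total = 0.03437 K/W
Q = ΔT / R_total = 34 / 0.03437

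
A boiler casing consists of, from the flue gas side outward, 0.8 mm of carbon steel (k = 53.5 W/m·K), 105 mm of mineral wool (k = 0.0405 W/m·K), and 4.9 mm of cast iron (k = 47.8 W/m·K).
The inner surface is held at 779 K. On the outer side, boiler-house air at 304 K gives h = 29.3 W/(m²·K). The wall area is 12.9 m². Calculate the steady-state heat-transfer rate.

Model the wall as resistances in series:
R_carbon steel = L/(kA) = 0.0008/(53.5×12.9) = 1.159×10^-6 K/W
R_mineral wool = L/(kA) = 0.105/(0.0405×12.9) = 0.201 K/W
R_cast iron = L/(kA) = 0.0049/(47.8×12.9) = 7.947×10^-6 K/W
R_outer film = 1/(h_o·A) = 1/(29.3×12.9) = 0.002646 K/W
R_total = 0.2036 K/W
Q = ΔT / R_total = 475 / 0.2036

Q ≈ 2330 W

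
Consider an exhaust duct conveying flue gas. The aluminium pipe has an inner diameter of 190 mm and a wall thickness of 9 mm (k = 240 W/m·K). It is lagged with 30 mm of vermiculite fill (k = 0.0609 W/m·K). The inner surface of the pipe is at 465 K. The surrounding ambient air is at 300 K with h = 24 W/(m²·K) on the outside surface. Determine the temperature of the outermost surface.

T ≈ 311 K

Per-layer cylindrical resistances, series-summed:
R_aluminium pipe wall = ln(104/95)/(2π×240×1) = 6.002×10^-5 K/W
R_vermiculite fill = ln(134/104)/(2π×0.0609×1) = 0.6624 K/W
R_outer film = 1/(h_o·2πr_oL) = 1/(24×2π×0.134×1) = 0.04949 K/W
R_total = 0.7119 K/W
Q = ΔT/R_total = 165/0.7119
Q = 232 W/m
T_interface = T_inner − Q·ΣR(inner→interface) = 465 − 232×0.6624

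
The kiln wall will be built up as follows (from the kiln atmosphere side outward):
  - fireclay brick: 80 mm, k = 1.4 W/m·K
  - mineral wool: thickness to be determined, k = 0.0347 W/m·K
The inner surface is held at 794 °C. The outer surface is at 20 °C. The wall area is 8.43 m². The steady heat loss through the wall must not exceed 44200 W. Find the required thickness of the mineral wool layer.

L ≈ 3.14 mm

Thermal resistances in series:
R_fireclay brick = L/(kA) = 0.08/(1.4×8.43) = 0.006779 K/W
Sum of the known resistances R_other = 0.006779 K/W
Required total resistance R_tot = ΔT/Q_allow = 774/44200 = 0.01751 K/W
R_mineral wool = R_tot − R_other = 0.01073 K/W
L = R·k·A = 0.01073×0.0347×8.43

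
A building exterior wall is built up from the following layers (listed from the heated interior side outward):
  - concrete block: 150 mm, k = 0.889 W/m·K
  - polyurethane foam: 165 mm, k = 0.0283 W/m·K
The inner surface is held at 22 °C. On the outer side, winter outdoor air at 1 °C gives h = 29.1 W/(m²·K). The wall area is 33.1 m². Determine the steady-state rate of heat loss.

Using the resistance-network approach (series):
R_concrete block = L/(kA) = 0.15/(0.889×33.1) = 0.005098 K/W
R_polyurethane foam = L/(kA) = 0.165/(0.0283×33.1) = 0.1761 K/W
R_outer film = 1/(h_o·A) = 1/(29.1×33.1) = 0.001038 K/W
R_total = 0.1823 K/W
Q = ΔT / R_total = 21 / 0.1823

Q ≈ 115 W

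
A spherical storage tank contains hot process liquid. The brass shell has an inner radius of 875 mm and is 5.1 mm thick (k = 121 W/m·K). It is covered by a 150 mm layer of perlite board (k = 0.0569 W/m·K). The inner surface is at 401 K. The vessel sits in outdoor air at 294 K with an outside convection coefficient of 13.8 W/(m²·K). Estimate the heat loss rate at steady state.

Q ≈ 452 W

Each spherical layer contributes R = (1/r_i − 1/r_o)/(4πk):
R_brass shell = (1/0.875 − 1/0.8801)/(4π×121) = 4.355×10^-6 K/W
R_perlite board = (1/0.8801 − 1/1.0301)/(4π×0.0569) = 0.2314 K/W
R_outer film = 1/(h·4πr_o²) = 1/(13.8×4π×1.0301²) = 0.005434 K/W
R_total = 0.2368 K/W
Q = ΔT/R_total = 107/0.2368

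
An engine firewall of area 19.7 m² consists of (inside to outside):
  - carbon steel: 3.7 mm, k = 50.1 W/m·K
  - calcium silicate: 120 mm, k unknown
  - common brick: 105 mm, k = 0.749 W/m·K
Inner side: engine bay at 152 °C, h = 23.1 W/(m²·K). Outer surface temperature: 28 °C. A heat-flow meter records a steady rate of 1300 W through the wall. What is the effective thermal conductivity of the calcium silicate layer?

k ≈ 0.0708 W/(m·K)

Thermal resistances in series:
R_inner film = 1/(h_i·A) = 1/(23.1×19.7) = 0.002197 K/W
R_carbon steel = L/(kA) = 0.0037/(50.1×19.7) = 3.749×10^-6 K/W
R_common brick = L/(kA) = 0.105/(0.749×19.7) = 0.007116 K/W
Sum of known resistances R_other = 0.009317 K/W
Total R = ΔT/Q = 124/1300 = 0.09538 K/W
R_calcium silicate = R_total − R_other = 0.08607 K/W
k = L/(R·A) = 0.12/(0.08607×19.7)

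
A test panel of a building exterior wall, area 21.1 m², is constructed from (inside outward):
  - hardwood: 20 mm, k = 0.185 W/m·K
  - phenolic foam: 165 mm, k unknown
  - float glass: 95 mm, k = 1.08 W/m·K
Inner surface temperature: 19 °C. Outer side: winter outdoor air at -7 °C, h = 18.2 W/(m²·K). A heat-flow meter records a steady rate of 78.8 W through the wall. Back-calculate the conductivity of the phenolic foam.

k ≈ 0.0246 W/(m·K)

Treating each layer as a thermal resistance in series:
R_hardwood = L/(kA) = 0.02/(0.185×21.1) = 0.005124 K/W
R_float glass = L/(kA) = 0.095/(1.08×21.1) = 0.004169 K/W
R_outer film = 1/(h_o·A) = 1/(18.2×21.1) = 0.002604 K/W
Sum of known resistances R_other = 0.0119 K/W
Total R = ΔT/Q = 26/78.8 = 0.3299 K/W
R_phenolic foam = R_total − R_other = 0.3181 K/W
k = L/(R·A) = 0.165/(0.3181×21.1)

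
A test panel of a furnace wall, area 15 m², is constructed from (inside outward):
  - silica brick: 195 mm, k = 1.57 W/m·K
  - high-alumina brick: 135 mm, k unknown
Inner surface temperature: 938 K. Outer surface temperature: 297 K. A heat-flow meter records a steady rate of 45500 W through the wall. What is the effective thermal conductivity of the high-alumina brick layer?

Treating each layer as a thermal resistance in series:
R_silica brick = L/(kA) = 0.195/(1.57×15) = 0.00828 K/W
Sum of known resistances R_other = 0.00828 K/W
Total R = ΔT/Q = 641/45500 = 0.01409 K/W
R_high-alumina brick = R_total − R_other = 0.005808 K/W
k = L/(R·A) = 0.135/(0.005808×15)

k ≈ 1.55 W/(m·K)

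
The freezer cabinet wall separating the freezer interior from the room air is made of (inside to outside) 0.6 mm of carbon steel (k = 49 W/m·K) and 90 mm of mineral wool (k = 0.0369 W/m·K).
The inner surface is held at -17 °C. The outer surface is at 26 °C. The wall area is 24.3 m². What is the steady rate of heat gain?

Q ≈ 428 W

Treating each layer as a thermal resistance in series:
R_carbon steel = L/(kA) = 0.0006/(49×24.3) = 5.039×10^-7 K/W
R_mineral wool = L/(kA) = 0.09/(0.0369×24.3) = 0.1004 K/W
R_total = 0.1004 K/W
Q = ΔT / R_total = 43 / 0.1004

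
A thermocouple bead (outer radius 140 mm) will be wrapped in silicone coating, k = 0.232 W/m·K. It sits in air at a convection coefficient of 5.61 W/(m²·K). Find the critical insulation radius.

For a sphere r_cr = 2k/h = 2×0.232/5.61
r_cr = 82.7 mm; since the bare radius (140 mm) is above r_cr, any added insulation will reduce heat loss.

r_cr ≈ 82.7 mm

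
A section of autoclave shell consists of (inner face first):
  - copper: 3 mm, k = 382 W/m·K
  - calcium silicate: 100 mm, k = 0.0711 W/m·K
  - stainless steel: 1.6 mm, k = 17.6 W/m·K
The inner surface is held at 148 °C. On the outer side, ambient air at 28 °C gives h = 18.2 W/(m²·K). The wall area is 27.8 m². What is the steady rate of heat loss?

Q ≈ 2280 W

Using the resistance-network approach (series):
R_copper = L/(kA) = 0.003/(382×27.8) = 2.825×10^-7 K/W
R_calcium silicate = L/(kA) = 0.1/(0.0711×27.8) = 0.05059 K/W
R_stainless steel = L/(kA) = 0.0016/(17.6×27.8) = 3.27×10^-6 K/W
R_outer film = 1/(h_o·A) = 1/(18.2×27.8) = 0.001976 K/W
R_total = 0.05257 K/W
Q = ΔT / R_total = 120 / 0.05257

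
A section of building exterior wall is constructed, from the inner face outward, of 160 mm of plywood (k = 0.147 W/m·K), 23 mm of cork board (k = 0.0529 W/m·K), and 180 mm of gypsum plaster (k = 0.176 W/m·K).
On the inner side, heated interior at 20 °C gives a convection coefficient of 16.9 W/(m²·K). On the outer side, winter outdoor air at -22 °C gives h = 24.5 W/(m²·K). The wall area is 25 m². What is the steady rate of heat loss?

Treating each layer as a thermal resistance in series:
R_inner film = 1/(h_i·A) = 1/(16.9×25) = 0.002367 K/W
R_plywood = L/(kA) = 0.16/(0.147×25) = 0.04354 K/W
R_cork board = L/(kA) = 0.023/(0.0529×25) = 0.01739 K/W
R_gypsum plaster = L/(kA) = 0.18/(0.176×25) = 0.04091 K/W
R_outer film = 1/(h_o·A) = 1/(24.5×25) = 0.001633 K/W
R_total = 0.1058 K/W
Q = ΔT / R_total = 42 / 0.1058

Q ≈ 397 W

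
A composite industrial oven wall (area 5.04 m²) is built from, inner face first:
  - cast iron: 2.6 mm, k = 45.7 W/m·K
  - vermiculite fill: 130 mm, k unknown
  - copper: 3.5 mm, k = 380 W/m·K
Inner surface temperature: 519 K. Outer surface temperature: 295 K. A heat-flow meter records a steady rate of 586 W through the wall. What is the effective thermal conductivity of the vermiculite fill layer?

k ≈ 0.0675 W/(m·K)

Treating each layer as a thermal resistance in series:
R_cast iron = L/(kA) = 0.0026/(45.7×5.04) = 1.129×10^-5 K/W
R_copper = L/(kA) = 0.0035/(380×5.04) = 1.827×10^-6 K/W
Sum of known resistances R_other = 1.312×10^-5 K/W
Total R = ΔT/Q = 224/586 = 0.3823 K/W
R_vermiculite fill = R_total − R_other = 0.3822 K/W
k = L/(R·A) = 0.13/(0.3822×5.04)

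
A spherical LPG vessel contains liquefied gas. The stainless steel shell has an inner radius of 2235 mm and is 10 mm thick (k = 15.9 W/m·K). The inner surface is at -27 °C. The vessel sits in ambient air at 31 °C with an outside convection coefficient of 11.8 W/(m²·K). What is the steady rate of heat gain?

Each spherical layer contributes R = (1/r_i − 1/r_o)/(4πk):
R_stainless steel shell = (1/2.235 − 1/2.245)/(4π×15.9) = 9.975×10^-6 K/W
R_outer film = 1/(h·4πr_o²) = 1/(11.8×4π×2.245²) = 0.001338 K/W
R_total = 0.001348 K/W
Q = ΔT/R_total = 58/0.001348

Q ≈ 43000 W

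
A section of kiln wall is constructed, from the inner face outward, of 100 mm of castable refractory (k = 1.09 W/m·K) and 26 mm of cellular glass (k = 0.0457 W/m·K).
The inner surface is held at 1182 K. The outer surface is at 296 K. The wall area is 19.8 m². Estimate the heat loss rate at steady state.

Using the resistance-network approach (series):
R_castable refractory = L/(kA) = 0.1/(1.09×19.8) = 0.004633 K/W
R_cellular glass = L/(kA) = 0.026/(0.0457×19.8) = 0.02873 K/W
R_total = 0.03337 K/W
Q = ΔT / R_total = 886 / 0.03337

Q ≈ 26600 W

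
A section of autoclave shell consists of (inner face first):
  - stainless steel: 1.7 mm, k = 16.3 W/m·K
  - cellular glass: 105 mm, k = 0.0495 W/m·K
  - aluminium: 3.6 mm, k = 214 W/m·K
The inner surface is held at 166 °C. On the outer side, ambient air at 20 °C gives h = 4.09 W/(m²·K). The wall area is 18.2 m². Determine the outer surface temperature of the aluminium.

T ≈ 35.1 °C

Thermal resistances in series:
R_stainless steel = L/(kA) = 0.0017/(16.3×18.2) = 5.73×10^-6 K/W
R_cellular glass = L/(kA) = 0.105/(0.0495×18.2) = 0.1166 K/W
R_aluminium = L/(kA) = 0.0036/(214×18.2) = 9.243×10^-7 K/W
R_outer film = 1/(h_o·A) = 1/(4.09×18.2) = 0.01343 K/W
R_total = 0.13 K/W;  Q = ΔT/R_total = 146/0.13 = 1123 W
T_interface = T_inner − Q·ΣR(inner→interface) = 166 − 1120×0.1166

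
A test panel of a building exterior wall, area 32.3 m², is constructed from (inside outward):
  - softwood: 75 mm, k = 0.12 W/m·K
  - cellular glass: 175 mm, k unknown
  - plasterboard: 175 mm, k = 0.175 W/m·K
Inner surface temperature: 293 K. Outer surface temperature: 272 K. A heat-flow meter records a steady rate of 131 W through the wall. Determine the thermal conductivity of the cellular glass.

Model the wall as resistances in series:
R_softwood = L/(kA) = 0.075/(0.12×32.3) = 0.01935 K/W
R_plasterboard = L/(kA) = 0.175/(0.175×32.3) = 0.03096 K/W
Sum of known resistances R_other = 0.05031 K/W
Total R = ΔT/Q = 21/131 = 0.1603 K/W
R_cellular glass = R_total − R_other = 0.11 K/W
k = L/(R·A) = 0.175/(0.11×32.3)

k ≈ 0.0493 W/(m·K)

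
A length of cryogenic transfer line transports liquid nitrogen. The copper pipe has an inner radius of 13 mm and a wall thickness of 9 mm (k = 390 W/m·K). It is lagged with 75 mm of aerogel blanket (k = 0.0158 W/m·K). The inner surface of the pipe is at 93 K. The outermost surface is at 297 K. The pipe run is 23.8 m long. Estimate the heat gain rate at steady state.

Q ≈ 325 W

Radial resistances (cylindrical: R_cond = ln(r_o/r_i)/(2πkL), R_conv = 1/(h·2πrL)):
R_copper pipe wall = ln(22/13)/(2π×390×23.8) = 9.021×10^-6 K/W
R_aerogel blanket = ln(97/22)/(2π×0.0158×23.8) = 0.6279 K/W
R_total = 0.628 K/W
Q = ΔT/R_total = 204/0.628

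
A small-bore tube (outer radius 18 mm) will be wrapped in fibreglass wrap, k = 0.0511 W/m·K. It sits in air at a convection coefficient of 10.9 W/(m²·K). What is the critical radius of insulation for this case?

For a cylinder r_cr = k/h = 0.0511/10.9
r_cr = 4.69 mm; since the bare radius (18 mm) is above r_cr, any added insulation will reduce heat loss.

r_cr ≈ 4.69 mm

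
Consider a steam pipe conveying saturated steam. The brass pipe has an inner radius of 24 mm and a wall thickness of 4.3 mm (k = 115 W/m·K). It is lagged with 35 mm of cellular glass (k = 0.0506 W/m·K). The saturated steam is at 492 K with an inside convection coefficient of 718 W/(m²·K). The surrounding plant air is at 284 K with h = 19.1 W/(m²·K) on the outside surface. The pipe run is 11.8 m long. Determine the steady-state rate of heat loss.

Q ≈ 918 W

For a radial system each layer contributes R = ln(r_out/r_in)/(2πkL); films add R = 1/(hA).
R_inner film = 1/(h_i·2πr₁L) = 1/(718×2π×0.024×11.8) = 7.827×10^-4 K/W
R_brass pipe wall = ln(28.3/24)/(2π×115×11.8) = 1.933×10^-5 K/W
R_cellular glass = ln(63.3/28.3)/(2π×0.0506×11.8) = 0.2146 K/W
R_outer film = 1/(h_o·2πr_oL) = 1/(19.1×2π×0.0633×11.8) = 0.01116 K/W
R_total = 0.2265 K/W
Q = ΔT/R_total = 208/0.2265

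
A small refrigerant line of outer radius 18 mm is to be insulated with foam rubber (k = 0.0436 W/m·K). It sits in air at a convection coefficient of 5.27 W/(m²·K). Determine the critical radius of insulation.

r_cr ≈ 8.27 mm

For a cylinder r_cr = k/h = 0.0436/5.27
r_cr = 8.27 mm; since the bare radius (18 mm) is above r_cr, any added insulation will reduce heat loss.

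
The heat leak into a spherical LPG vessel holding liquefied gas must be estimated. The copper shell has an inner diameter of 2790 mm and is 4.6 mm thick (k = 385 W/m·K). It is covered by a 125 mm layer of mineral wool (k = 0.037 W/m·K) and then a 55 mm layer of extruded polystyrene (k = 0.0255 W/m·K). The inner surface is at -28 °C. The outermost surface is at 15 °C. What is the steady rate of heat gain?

Q ≈ 218 W

For a spherical shell R = (1/r₁ − 1/r₂)/(4πk); film R = 1/(h·4πr²). In series:
R_copper shell = (1/1.395 − 1/1.3996)/(4π×385) = 4.87×10^-7 K/W
R_mineral wool = (1/1.3996 − 1/1.5246)/(4π×0.037) = 0.126 K/W
R_extruded polystyrene = (1/1.5246 − 1/1.5796)/(4π×0.0255) = 0.07127 K/W
R_total = 0.1973 K/W
Q = ΔT/R_total = 43/0.1973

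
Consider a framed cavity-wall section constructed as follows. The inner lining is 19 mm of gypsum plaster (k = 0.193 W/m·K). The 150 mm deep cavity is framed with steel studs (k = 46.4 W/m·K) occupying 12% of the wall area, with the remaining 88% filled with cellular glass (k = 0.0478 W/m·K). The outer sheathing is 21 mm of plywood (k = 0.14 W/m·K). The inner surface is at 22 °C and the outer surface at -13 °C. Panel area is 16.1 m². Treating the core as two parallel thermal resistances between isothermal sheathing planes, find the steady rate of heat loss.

Q ≈ 2050 W

Sheathing layers in series; stud and cavity paths in parallel between them.
R_inner = 0.019/(0.193×16.1) = 0.006115 K/W
R_stud  = 0.15/(46.4×0.12×16.1) = 0.001673 K/W
R_cav   = 0.15/(0.0478×0.88×16.1) = 0.2215 K/W
1/R_core = 1/R_stud + 1/R_cav → R_core = 0.001661 K/W
R_outer = 0.021/(0.14×16.1) = 0.009317 K/W
R_total = 0.01709 K/W
Q = ΔT/R_total = 35/0.01709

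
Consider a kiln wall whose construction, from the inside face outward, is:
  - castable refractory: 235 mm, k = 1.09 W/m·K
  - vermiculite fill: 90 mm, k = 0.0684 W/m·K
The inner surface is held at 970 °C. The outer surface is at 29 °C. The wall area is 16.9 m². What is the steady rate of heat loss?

Q ≈ 10400 W

Using the resistance-network approach (series):
R_castable refractory = L/(kA) = 0.235/(1.09×16.9) = 0.01276 K/W
R_vermiculite fill = L/(kA) = 0.09/(0.0684×16.9) = 0.07786 K/W
R_total = 0.09061 K/W
Q = ΔT / R_total = 941 / 0.09061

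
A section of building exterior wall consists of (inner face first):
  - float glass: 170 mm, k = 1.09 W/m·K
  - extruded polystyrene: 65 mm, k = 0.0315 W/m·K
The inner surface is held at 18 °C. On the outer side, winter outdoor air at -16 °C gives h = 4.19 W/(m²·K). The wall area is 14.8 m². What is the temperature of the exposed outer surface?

T ≈ -12.7 °C

Thermal resistances in series:
R_float glass = L/(kA) = 0.17/(1.09×14.8) = 0.01054 K/W
R_extruded polystyrene = L/(kA) = 0.065/(0.0315×14.8) = 0.1394 K/W
R_outer film = 1/(h_o·A) = 1/(4.19×14.8) = 0.01613 K/W
R_total = 0.1661 K/W;  Q = ΔT/R_total = 34/0.1661 = 204.7 W
T_interface = T_inner − Q·ΣR(inner→interface) = 18 − 205×0.15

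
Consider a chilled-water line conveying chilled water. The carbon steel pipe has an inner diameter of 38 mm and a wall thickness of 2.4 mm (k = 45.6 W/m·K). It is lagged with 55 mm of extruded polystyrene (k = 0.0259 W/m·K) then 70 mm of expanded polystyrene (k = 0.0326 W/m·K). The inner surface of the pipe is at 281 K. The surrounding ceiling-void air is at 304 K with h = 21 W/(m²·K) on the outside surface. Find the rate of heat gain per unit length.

Radial resistances (cylindrical: R_cond = ln(r_o/r_i)/(2πkL), R_conv = 1/(h·2πrL)):
R_carbon steel pipe wall = ln(21.4/19)/(2π×45.6×1) = 4.152×10^-4 K/W
R_extruded polystyrene = ln(76.4/21.4)/(2π×0.0259×1) = 7.82 K/W
R_expanded polystyrene = ln(146.4/76.4)/(2π×0.0326×1) = 3.175 K/W
R_outer film = 1/(h_o·2πr_oL) = 1/(21×2π×0.1464×1) = 0.05177 K/W
R_total = 11.05 K/W
Q = ΔT/R_total = 23/11.05

q′ ≈ 2.08 W/m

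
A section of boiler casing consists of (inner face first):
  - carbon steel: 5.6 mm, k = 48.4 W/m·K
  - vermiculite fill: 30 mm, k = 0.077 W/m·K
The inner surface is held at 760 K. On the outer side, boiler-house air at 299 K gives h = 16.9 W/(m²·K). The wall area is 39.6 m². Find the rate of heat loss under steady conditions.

Using the resistance-network approach (series):
R_carbon steel = L/(kA) = 0.0056/(48.4×39.6) = 2.922×10^-6 K/W
R_vermiculite fill = L/(kA) = 0.03/(0.077×39.6) = 0.009839 K/W
R_outer film = 1/(h_o·A) = 1/(16.9×39.6) = 0.001494 K/W
R_total = 0.01134 K/W
Q = ΔT / R_total = 461 / 0.01134

Q ≈ 40700 W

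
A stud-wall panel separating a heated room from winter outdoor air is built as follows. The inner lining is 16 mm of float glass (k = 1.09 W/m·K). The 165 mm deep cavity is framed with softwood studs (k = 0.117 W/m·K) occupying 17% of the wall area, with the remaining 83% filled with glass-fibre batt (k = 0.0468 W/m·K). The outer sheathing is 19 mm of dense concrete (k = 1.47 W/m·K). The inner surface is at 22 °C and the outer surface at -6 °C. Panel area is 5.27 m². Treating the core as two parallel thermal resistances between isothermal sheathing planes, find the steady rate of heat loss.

Q ≈ 52 W

Sheathing layers in series; stud and cavity paths in parallel between them.
R_inner = 0.016/(1.09×5.27) = 0.002785 K/W
R_stud  = 0.165/(0.117×0.17×5.27) = 1.574 K/W
R_cav   = 0.165/(0.0468×0.83×5.27) = 0.806 K/W
1/R_core = 1/R_stud + 1/R_cav → R_core = 0.5331 K/W
R_outer = 0.019/(1.47×5.27) = 0.002453 K/W
R_total = 0.5383 K/W
Q = ΔT/R_total = 28/0.5383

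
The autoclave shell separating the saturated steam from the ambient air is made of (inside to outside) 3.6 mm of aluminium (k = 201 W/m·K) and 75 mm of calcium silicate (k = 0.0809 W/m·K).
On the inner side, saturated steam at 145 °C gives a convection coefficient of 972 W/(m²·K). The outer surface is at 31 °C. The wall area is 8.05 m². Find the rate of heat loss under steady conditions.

Treating each layer as a thermal resistance in series:
R_inner film = 1/(h_i·A) = 1/(972×8.05) = 1.278×10^-4 K/W
R_aluminium = L/(kA) = 0.0036/(201×8.05) = 2.225×10^-6 K/W
R_calcium silicate = L/(kA) = 0.075/(0.0809×8.05) = 0.1152 K/W
R_total = 0.1153 K/W
Q = ΔT / R_total = 114 / 0.1153

Q ≈ 989 W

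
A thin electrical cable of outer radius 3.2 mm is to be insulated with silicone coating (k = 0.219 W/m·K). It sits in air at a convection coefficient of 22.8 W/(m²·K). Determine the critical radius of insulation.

r_cr ≈ 9.61 mm

For a cylinder r_cr = k/h = 0.219/22.8
r_cr = 9.61 mm; since the bare radius (3.2 mm) is below r_cr, adding a thin layer of insulation will *increase* heat loss.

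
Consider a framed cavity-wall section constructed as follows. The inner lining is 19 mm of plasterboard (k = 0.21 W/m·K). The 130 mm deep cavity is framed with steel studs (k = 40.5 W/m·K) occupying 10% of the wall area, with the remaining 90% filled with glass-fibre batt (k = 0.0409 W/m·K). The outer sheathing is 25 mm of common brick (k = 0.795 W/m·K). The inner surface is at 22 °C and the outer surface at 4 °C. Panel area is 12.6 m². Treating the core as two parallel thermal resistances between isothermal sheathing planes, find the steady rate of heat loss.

Q ≈ 1480 W

Sheathing layers in series; stud and cavity paths in parallel between them.
R_inner = 0.019/(0.21×12.6) = 0.007181 K/W
R_stud  = 0.13/(40.5×0.1×12.6) = 0.002548 K/W
R_cav   = 0.13/(0.0409×0.9×12.6) = 0.2803 K/W
1/R_core = 1/R_stud + 1/R_cav → R_core = 0.002525 K/W
R_outer = 0.025/(0.795×12.6) = 0.002496 K/W
R_total = 0.0122 K/W
Q = ΔT/R_total = 18/0.0122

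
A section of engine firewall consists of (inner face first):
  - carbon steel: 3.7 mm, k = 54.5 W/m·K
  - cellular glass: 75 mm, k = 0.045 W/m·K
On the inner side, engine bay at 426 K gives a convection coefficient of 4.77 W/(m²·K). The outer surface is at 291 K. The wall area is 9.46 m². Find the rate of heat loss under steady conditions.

Thermal resistances in series:
R_inner film = 1/(h_i·A) = 1/(4.77×9.46) = 0.02216 K/W
R_carbon steel = L/(kA) = 0.0037/(54.5×9.46) = 7.177×10^-6 K/W
R_cellular glass = L/(kA) = 0.075/(0.045×9.46) = 0.1762 K/W
R_total = 0.1983 K/W
Q = ΔT / R_total = 135 / 0.1983

Q ≈ 681 W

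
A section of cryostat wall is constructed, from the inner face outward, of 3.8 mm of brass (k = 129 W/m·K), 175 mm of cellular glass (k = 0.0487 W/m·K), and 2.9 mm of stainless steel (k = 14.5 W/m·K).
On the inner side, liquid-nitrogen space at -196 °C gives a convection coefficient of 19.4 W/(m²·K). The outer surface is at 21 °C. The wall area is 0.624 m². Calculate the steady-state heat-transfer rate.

Model the wall as resistances in series:
R_inner film = 1/(h_i·A) = 1/(19.4×0.624) = 0.08261 K/W
R_brass = L/(kA) = 0.0038/(129×0.624) = 4.721×10^-5 K/W
R_cellular glass = L/(kA) = 0.175/(0.0487×0.624) = 5.759 K/W
R_stainless steel = L/(kA) = 0.0029/(14.5×0.624) = 3.205×10^-4 K/W
R_total = 5.842 K/W
Q = ΔT / R_total = 217 / 5.842

Q ≈ 37.1 W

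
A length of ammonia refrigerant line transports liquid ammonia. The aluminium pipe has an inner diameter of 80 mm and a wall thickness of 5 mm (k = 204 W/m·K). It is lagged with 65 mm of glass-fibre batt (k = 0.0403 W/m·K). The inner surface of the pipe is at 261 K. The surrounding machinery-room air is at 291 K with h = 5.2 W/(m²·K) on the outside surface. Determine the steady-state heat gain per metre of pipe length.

Treating each annulus and film as a series resistance:
R_aluminium pipe wall = ln(45/40)/(2π×204×1) = 9.189×10^-5 K/W
R_glass-fibre batt = ln(110/45)/(2π×0.0403×1) = 3.53 K/W
R_outer film = 1/(h_o·2πr_oL) = 1/(5.2×2π×0.11×1) = 0.2782 K/W
R_total = 3.808 K/W
Q = ΔT/R_total = 30/3.808

q′ ≈ 7.88 W/m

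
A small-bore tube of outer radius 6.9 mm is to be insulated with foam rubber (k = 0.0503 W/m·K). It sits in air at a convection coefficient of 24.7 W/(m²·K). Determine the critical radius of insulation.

r_cr ≈ 2.04 mm

For a cylinder r_cr = k/h = 0.0503/24.7
r_cr = 2.04 mm; since the bare radius (6.9 mm) is above r_cr, any added insulation will reduce heat loss.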